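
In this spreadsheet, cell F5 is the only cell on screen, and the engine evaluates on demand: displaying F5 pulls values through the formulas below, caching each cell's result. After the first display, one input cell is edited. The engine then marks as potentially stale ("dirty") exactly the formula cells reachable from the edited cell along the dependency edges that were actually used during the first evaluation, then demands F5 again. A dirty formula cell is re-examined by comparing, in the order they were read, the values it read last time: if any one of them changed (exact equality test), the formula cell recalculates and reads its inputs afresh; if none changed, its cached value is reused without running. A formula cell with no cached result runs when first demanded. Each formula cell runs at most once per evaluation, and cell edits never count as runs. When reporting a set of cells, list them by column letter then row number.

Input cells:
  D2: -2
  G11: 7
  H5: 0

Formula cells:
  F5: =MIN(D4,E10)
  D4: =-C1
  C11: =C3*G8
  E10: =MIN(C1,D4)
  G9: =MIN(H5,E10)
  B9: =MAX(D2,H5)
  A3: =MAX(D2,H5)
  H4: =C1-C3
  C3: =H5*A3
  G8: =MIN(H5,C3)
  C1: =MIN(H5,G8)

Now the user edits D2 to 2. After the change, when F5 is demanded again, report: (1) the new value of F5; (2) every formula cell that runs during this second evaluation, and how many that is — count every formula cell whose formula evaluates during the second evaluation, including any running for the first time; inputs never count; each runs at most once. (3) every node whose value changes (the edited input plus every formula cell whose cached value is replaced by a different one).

Initial pass — values computed on the first demand:
  A3 = MAX(-2, 0) = 0
  C3 = 0 * 0 = 0
  G8 = MIN(0, 0) = 0
  C1 = MIN(0, 0) = 0
  D4 = -(0) = 0
  E10 = MIN(0, 0) = 0
  F5 = MIN(0, 0) = 0

Second demand — change propagation:
  A3: re-runs because D2 -2->2; new result 2.
  C3: re-runs because A3 0->2; new result 0 (unchanged).
  G8: re-examined; everything it read last time is the same (H5 unchanged, C3 unchanged) — cache 0 kept, no run.
  C1: re-examined; everything it read last time is the same (H5 unchanged, G8 unchanged) — cache 0 kept, no run.
  D4: re-examined; everything it read last time is the same (C1 unchanged) — cache 0 kept, no run.
  E10: re-examined; everything it read last time is the same (C1 unchanged, D4 unchanged) — cache 0 kept, no run.
  F5: re-examined; everything it read last time is the same (D4 unchanged, E10 unchanged) — cache 0 kept, no run.

The important point: C3 recomputes to an identical value, and the output ends up unchanged.

F5 now evaluates to 0.
Run set: A3, C3 (2 run).
Changed values: A3, D2.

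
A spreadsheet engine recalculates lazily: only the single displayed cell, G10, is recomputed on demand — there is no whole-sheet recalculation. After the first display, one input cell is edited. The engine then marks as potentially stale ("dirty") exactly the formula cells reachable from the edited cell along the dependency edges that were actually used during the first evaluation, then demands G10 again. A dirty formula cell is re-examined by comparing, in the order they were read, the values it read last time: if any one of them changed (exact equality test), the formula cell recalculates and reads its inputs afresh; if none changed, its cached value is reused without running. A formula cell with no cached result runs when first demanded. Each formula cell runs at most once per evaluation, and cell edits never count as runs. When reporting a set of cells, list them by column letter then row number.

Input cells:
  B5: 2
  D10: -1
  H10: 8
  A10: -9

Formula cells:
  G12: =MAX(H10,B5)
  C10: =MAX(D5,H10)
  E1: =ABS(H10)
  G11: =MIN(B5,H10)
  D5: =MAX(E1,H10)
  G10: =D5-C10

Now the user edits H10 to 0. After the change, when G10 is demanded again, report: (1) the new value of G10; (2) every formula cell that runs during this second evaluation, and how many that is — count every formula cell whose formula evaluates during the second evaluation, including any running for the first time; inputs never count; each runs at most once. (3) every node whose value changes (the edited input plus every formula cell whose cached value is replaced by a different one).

First evaluation (everything demanded from the output):
  E1 = ABS(8) = 8
  D5 = MAX(8, 8) = 8
  C10 = MAX(8, 8) = 8
  G10 = 8 - 8 = 0

Propagation after the edit:
  E1: runs — H10 8->0; result 0.
  D5: runs — E1 8->0; H10 8->0; result 0.
  C10: runs — D5 8->0; H10 8->0; result 0.
  G10: runs — D5 8->0; C10 8->0; result 0 (same value as before).

New value of G10: 0.
Formula cells that run: C10, D5, E1, G10 — 4 in total.
Values that change: C10, D5, E1, H10.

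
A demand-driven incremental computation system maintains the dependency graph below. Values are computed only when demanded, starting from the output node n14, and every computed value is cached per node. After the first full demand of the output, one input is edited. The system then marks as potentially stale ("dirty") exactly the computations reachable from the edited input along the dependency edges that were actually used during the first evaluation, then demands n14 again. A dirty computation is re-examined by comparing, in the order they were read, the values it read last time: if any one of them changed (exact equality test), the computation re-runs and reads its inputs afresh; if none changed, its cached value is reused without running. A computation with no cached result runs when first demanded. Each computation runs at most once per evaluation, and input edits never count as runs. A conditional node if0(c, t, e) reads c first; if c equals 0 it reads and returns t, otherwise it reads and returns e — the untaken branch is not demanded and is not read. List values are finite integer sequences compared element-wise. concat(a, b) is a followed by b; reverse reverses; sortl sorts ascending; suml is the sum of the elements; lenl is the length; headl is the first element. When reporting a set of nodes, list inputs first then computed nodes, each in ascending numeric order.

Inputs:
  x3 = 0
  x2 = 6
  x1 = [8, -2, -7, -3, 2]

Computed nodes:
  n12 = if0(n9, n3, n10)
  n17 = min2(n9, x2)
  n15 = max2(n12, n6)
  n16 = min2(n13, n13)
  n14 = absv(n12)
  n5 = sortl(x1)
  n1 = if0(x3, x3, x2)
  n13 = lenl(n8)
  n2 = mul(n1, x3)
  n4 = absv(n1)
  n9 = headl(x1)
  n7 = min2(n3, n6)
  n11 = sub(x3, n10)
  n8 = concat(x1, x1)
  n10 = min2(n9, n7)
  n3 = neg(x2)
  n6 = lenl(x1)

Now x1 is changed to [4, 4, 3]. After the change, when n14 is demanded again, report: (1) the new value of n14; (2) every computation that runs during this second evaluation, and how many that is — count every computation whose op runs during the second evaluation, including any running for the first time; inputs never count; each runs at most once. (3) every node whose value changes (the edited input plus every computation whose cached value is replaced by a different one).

First evaluation (everything demanded from the output):
  n3 = neg(6) = -6
  n6 = lenl([8, -2, -7, -3, 2]) = 5
  n7 = min2(-6, 5) = -6
  n9 = headl([8, -2, -7, -3, 2]) = 8
  n10 = min2(8, -6) = -6
  n12 = if0(n9=8 -> else branch n10) = -6
  n14 = absv(-6) = 6

Propagation after the edit:
  n6: runs — x1 [8, -2, -7, -3, 2]->[4, 4, 3]; result 3.
  n7: runs — n6 5->3; result -6 (same value as before).
  n9: runs — x1 [8, -2, -7, -3, 2]->[4, 4, 3]; result 4.
  n10: runs — n9 8->4; result -6 (same value as before).
  n12: runs — n9 8->4; result -6 (same value as before).
  n14: checked — values it read are unchanged (n12 unchanged); reused cached 6 without running.

Key observation: the cutoff stops propagation at n14 — its inputs' values are unchanged, so it reuses its cache.

New value of n14: 6.
Computations that run: n6, n7, n9, n10, n12 — 5 in total.
Values that change: x1, n6, n9.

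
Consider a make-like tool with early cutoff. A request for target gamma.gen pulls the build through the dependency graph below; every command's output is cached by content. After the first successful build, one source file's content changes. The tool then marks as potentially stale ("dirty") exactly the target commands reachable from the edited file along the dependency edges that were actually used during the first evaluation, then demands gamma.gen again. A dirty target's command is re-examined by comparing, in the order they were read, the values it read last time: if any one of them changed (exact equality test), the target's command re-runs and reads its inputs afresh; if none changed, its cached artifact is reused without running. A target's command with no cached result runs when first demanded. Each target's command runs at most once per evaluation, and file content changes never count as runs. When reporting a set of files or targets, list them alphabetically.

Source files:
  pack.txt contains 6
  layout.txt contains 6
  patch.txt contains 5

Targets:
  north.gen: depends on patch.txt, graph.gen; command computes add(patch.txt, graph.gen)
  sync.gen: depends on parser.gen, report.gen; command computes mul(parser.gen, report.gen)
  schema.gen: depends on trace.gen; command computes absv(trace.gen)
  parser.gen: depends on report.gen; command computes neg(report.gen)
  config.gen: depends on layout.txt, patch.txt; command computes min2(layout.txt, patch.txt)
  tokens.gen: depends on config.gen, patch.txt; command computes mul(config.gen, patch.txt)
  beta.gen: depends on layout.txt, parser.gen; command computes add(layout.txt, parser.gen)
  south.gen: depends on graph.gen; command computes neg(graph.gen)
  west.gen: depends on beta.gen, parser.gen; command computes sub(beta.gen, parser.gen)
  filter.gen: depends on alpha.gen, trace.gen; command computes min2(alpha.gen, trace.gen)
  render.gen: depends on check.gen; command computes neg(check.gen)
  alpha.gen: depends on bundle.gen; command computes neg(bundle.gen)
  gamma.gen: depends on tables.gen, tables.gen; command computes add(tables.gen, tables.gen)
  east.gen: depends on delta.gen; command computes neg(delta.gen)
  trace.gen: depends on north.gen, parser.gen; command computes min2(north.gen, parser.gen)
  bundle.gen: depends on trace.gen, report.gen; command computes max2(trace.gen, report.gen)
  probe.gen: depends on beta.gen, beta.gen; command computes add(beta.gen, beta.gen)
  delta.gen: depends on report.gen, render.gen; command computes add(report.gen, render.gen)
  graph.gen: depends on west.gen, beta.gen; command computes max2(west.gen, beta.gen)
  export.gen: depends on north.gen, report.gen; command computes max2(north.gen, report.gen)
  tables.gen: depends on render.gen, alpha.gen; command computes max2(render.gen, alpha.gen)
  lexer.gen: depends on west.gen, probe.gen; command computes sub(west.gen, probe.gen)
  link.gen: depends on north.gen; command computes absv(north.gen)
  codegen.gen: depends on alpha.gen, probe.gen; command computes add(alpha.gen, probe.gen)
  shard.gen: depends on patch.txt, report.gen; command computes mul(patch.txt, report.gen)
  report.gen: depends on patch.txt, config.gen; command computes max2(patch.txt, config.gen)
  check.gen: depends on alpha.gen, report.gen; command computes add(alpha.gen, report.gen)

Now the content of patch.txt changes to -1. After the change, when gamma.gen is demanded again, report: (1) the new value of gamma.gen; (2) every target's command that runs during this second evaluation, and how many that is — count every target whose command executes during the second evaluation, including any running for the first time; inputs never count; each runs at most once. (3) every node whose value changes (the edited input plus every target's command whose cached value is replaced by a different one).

Demanding gamma.gen again yields 4.
14 target commands run: alpha.gen, beta.gen, bundle.gen, check.gen, config.gen, gamma.gen, graph.gen, north.gen, parser.gen, render.gen, report.gen, tables.gen, trace.gen, west.gen.
The nodes whose values change: alpha.gen, beta.gen, bundle.gen, check.gen, config.gen, gamma.gen, graph.gen, north.gen, parser.gen, patch.txt, render.gen, report.gen, tables.gen, trace.gen.

First demand of the output computes:
  config.gen = min2(6, 5) = 5
  report.gen = max2(5, 5) = 5
  parser.gen = neg(5) = -5
  beta.gen = add(6, -5) = 1
  west.gen = sub(1, -5) = 6
  graph.gen = max2(6, 1) = 6
  north.gen = add(5, 6) = 11
  trace.gen = min2(11, -5) = -5
  bundle.gen = max2(-5, 5) = 5
  alpha.gen = neg(5) = -5
  check.gen = add(-5, 5) = 0
  render.gen = neg(0) = 0
  tables.gen = max2(0, -5) = 0
  gamma.gen = add(0, 0) = 0

After the edit, cleaning proceeds:
  config.gen: a read changed (patch.txt 5->-1) — executes, giving -1.
  report.gen: a read changed (patch.txt 5->-1; config.gen 5->-1) — executes, giving -1.
  parser.gen: a read changed (report.gen 5->-1) — executes, giving 1.
  beta.gen: a read changed (parser.gen -5->1) — executes, giving 7.
  west.gen: a read changed (beta.gen 1->7; parser.gen -5->1) — executes, giving 6 — identical to its old value.
  graph.gen: a read changed (beta.gen 1->7) — executes, giving 7.
  north.gen: a read changed (patch.txt 5->-1; graph.gen 6->7) — executes, giving 6.
  trace.gen: a read changed (north.gen 11->6; parser.gen -5->1) — executes, giving 1.
  bundle.gen: a read changed (trace.gen -5->1; report.gen 5->-1) — executes, giving 1.
  alpha.gen: a read changed (bundle.gen 5->1) — executes, giving -1.
  check.gen: a read changed (alpha.gen -5->-1; report.gen 5->-1) — executes, giving -2.
  render.gen: a read changed (check.gen 0->-2) — executes, giving 2.
  tables.gen: a read changed (render.gen 0->2; alpha.gen -5->-1) — executes, giving 2.
  gamma.gen: a read changed (tables.gen 0->2; tables.gen 0->2) — executes, giving 4.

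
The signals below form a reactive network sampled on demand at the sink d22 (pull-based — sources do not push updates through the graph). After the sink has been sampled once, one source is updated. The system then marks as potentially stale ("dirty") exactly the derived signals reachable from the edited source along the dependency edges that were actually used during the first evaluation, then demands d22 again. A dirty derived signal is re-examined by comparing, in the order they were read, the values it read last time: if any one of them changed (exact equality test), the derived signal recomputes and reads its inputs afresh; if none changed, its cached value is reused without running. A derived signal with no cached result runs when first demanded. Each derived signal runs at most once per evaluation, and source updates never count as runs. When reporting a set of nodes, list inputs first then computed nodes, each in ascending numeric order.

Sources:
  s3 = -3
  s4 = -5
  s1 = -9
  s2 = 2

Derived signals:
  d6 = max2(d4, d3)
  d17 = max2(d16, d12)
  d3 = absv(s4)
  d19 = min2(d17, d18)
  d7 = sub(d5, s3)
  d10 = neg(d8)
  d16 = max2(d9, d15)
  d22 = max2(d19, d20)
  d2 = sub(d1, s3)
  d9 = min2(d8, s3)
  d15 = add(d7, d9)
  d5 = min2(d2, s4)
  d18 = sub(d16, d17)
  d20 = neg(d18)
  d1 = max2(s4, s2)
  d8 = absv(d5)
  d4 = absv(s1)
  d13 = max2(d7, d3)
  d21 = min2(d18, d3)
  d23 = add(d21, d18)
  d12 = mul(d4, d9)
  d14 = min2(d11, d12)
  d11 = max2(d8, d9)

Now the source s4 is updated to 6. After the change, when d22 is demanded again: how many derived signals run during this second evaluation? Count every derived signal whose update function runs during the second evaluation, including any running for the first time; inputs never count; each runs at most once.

Run set: d1, d2, d5, d7, d8, d9, d15, d16, d17, d18, d19, d22 (12 run).
The important point: at d12 every value read last time is unchanged, so the dirty flag clears without a run.

Initial pass — values computed on the first demand:
  d1 = max2(-5, 2) = 2
  d2 = sub(2, -3) = 5
  d4 = absv(-9) = 9
  d5 = min2(5, -5) = -5
  d7 = sub(-5, -3) = -2
  d8 = absv(-5) = 5
  d9 = min2(5, -3) = -3
  d12 = mul(9, -3) = -27
  d15 = add(-2, -3) = -5
  d16 = max2(-3, -5) = -3
  d17 = max2(-3, -27) = -3
  d18 = sub(-3, -3) = 0
  d19 = min2(-3, 0) = -3
  d20 = neg(0) = 0
  d22 = max2(-3, 0) = 0

Second demand — change propagation:
  d1: re-runs because s4 -5->6; new result 6.
  d2: re-runs because d1 2->6; new result 9.
  d5: re-runs because d2 5->9; s4 -5->6; new result 6.
  d7: re-runs because d5 -5->6; new result 9.
  d8: re-runs because d5 -5->6; new result 6.
  d9: re-runs because d8 5->6; new result -3 (unchanged).
  d12: re-examined; everything it read last time is the same (d4 unchanged, d9 unchanged) — cache -27 kept, no run.
  d15: re-runs because d7 -2->9; new result 6.
  d16: re-runs because d15 -5->6; new result 6.
  d17: re-runs because d16 -3->6; new result 6.
  d18: re-runs because d16 -3->6; d17 -3->6; new result 0 (unchanged).
  d19: re-runs because d17 -3->6; new result 0.
  d20: re-examined; everything it read last time is the same (d18 unchanged) — cache 0 kept, no run.
  d22: re-runs because d19 -3->0; new result 0 (unchanged).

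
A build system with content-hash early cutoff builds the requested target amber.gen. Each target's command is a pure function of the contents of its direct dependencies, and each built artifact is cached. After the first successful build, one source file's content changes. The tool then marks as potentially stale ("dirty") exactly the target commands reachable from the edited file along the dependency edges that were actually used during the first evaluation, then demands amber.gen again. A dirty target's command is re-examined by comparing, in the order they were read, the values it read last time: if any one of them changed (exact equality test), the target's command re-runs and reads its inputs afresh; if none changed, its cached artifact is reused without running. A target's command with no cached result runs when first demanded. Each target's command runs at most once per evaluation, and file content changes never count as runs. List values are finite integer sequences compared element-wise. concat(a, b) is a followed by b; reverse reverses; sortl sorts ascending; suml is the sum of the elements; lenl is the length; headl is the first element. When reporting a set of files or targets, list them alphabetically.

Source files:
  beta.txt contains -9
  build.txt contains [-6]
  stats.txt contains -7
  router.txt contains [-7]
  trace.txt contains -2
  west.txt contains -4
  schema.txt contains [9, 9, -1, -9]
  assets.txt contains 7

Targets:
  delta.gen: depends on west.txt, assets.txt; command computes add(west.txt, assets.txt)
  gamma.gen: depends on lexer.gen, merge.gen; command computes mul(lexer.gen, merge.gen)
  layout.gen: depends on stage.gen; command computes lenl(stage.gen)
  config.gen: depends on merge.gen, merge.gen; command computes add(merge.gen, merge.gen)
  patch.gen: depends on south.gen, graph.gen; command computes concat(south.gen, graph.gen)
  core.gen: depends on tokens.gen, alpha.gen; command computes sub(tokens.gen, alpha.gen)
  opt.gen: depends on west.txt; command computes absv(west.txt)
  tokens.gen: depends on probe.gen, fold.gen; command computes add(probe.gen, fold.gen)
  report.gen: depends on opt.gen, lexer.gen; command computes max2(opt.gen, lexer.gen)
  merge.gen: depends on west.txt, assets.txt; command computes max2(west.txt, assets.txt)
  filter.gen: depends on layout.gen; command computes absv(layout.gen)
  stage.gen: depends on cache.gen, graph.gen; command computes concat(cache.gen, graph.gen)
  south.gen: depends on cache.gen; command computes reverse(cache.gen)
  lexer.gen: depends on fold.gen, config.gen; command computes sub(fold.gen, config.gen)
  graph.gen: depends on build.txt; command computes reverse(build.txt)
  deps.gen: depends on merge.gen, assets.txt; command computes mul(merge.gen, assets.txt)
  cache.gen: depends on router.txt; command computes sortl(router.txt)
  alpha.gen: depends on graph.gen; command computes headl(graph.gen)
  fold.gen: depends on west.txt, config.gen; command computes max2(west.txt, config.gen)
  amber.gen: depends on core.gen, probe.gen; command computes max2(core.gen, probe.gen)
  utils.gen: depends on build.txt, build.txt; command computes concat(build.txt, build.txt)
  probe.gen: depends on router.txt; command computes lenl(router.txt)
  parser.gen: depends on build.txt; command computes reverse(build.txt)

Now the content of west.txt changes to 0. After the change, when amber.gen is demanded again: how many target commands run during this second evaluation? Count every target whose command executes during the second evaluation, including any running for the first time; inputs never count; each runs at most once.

Target commands that run: fold.gen, merge.gen — 2 in total.
Key observation: the cutoff stops propagation at config.gen — its inputs' values are unchanged, so it reuses its cache.

First evaluation (everything demanded from the output):
  graph.gen = reverse([-6]) = [-6]
  alpha.gen = headl([-6]) = -6
  merge.gen = max2(-4, 7) = 7
  config.gen = add(7, 7) = 14
  fold.gen = max2(-4, 14) = 14
  probe.gen = lenl([-7]) = 1
  tokens.gen = add(1, 14) = 15
  core.gen = sub(15, -6) = 21
  amber.gen = max2(21, 1) = 21

Propagation after the edit:
  merge.gen: runs — west.txt -4->0; result 7 (same value as before).
  config.gen: checked — values it read are unchanged (merge.gen unchanged, merge.gen unchanged); reused cached 14 without running.
  fold.gen: runs — west.txt -4->0; result 14 (same value as before).
  tokens.gen: checked — values it read are unchanged (probe.gen unchanged, fold.gen unchanged); reused cached 15 without running.
  core.gen: checked — values it read are unchanged (tokens.gen unchanged, alpha.gen unchanged); reused cached 21 without running.
  amber.gen: checked — values it read are unchanged (core.gen unchanged, probe.gen unchanged); reused cached 21 without running.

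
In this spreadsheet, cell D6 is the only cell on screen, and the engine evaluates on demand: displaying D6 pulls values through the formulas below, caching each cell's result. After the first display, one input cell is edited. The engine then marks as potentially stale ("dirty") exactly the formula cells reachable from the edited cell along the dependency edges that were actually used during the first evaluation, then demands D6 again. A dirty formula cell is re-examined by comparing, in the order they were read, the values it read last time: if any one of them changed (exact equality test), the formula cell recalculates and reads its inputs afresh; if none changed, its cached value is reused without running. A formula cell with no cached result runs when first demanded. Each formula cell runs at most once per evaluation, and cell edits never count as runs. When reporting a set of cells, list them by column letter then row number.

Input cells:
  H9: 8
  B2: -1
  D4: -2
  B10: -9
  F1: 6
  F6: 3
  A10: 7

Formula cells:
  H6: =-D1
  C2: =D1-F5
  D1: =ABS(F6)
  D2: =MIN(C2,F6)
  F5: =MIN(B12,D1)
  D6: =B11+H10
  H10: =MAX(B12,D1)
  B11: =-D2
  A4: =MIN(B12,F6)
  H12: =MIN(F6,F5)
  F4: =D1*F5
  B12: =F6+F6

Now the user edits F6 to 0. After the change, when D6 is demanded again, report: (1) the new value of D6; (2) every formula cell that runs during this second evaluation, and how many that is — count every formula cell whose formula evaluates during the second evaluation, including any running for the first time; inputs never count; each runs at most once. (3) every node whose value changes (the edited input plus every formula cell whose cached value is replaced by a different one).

D6 now evaluates to 0.
Run set: B12, C2, D1, D2, D6, F5, H10 (7 run).
Changed values: B12, D1, D6, F5, F6, H10.
The important point: at B11 every value read last time is unchanged, so the dirty flag clears without a run.

Initial pass — values computed on the first demand:
  B12 = 3 + 3 = 6
  D1 = ABS(3) = 3
  F5 = MIN(6, 3) = 3
  C2 = 3 - 3 = 0
  D2 = MIN(0, 3) = 0
  B11 = -(0) = 0
  H10 = MAX(6, 3) = 6
  D6 = 0 + 6 = 6

Second demand — change propagation:
  B12: re-runs because F6 3->0; F6 3->0; new result 0.
  D1: re-runs because F6 3->0; new result 0.
  F5: re-runs because B12 6->0; D1 3->0; new result 0.
  C2: re-runs because D1 3->0; F5 3->0; new result 0 (unchanged).
  D2: re-runs because F6 3->0; new result 0 (unchanged).
  B11: re-examined; everything it read last time is the same (D2 unchanged) — cache 0 kept, no run.
  H10: re-runs because B12 6->0; D1 3->0; new result 0.
  D6: re-runs because H10 6->0; new result 0.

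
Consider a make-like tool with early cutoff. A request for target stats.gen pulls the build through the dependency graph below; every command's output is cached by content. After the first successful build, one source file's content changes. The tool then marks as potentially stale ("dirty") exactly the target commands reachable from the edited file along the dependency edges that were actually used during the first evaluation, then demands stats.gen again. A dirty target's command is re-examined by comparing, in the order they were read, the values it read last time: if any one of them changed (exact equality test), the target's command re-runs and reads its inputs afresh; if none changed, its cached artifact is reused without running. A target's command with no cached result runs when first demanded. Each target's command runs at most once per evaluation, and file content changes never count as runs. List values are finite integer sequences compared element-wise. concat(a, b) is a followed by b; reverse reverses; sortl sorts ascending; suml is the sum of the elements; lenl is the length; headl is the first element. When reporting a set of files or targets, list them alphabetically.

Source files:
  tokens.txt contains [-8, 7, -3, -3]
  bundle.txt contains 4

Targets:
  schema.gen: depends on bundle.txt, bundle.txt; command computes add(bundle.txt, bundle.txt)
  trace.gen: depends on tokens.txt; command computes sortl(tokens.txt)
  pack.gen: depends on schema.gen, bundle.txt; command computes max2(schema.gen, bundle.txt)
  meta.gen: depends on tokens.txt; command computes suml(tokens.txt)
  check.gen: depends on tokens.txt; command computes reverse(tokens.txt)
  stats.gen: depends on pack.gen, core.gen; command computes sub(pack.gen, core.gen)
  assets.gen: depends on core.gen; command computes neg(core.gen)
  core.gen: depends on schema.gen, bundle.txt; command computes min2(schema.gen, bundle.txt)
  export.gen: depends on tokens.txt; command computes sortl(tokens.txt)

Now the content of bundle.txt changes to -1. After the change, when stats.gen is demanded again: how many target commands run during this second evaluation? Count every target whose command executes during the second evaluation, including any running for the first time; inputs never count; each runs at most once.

First demand of the output computes:
  schema.gen = add(4, 4) = 8
  core.gen = min2(8, 4) = 4
  pack.gen = max2(8, 4) = 8
  stats.gen = sub(8, 4) = 4

After the edit, cleaning proceeds:
  schema.gen: a read changed (bundle.txt 4->-1; bundle.txt 4->-1) — executes, giving -2.
  core.gen: a read changed (schema.gen 8->-2; bundle.txt 4->-1) — executes, giving -2.
  pack.gen: a read changed (schema.gen 8->-2; bundle.txt 4->-1) — executes, giving -1.
  stats.gen: a read changed (pack.gen 8->-1; core.gen 4->-2) — executes, giving 1.

4 target commands run: core.gen, pack.gen, schema.gen, stats.gen.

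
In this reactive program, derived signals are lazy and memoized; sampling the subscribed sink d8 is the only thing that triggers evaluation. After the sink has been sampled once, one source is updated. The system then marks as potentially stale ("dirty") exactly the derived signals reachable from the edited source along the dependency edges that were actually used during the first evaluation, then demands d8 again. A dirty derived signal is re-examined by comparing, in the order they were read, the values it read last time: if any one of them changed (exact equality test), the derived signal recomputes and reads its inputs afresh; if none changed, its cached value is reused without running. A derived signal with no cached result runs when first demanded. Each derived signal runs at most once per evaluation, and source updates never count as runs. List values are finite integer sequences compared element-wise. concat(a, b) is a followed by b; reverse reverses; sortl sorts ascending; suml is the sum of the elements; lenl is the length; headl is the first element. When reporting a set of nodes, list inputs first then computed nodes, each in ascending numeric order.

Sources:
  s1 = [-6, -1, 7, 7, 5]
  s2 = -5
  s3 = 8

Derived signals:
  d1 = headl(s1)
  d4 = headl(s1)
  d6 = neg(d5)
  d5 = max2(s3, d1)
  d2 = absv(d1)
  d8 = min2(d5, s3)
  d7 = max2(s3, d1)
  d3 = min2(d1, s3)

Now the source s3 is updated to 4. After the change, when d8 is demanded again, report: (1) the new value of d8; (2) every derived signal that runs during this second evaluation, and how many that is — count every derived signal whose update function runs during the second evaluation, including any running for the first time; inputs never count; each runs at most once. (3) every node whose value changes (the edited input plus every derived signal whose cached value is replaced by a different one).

First demand of the output computes:
  d1 = headl([-6, -1, 7, 7, 5]) = -6
  d5 = max2(8, -6) = 8
  d8 = min2(8, 8) = 8

After the edit, cleaning proceeds:
  d5: a read changed (s3 8->4) — executes, giving 4.
  d8: a read changed (d5 8->4; s3 8->4) — executes, giving 4.

Demanding d8 again yields 4.
2 derived signals run: d5, d8.
The nodes whose values change: s3, d5, d8.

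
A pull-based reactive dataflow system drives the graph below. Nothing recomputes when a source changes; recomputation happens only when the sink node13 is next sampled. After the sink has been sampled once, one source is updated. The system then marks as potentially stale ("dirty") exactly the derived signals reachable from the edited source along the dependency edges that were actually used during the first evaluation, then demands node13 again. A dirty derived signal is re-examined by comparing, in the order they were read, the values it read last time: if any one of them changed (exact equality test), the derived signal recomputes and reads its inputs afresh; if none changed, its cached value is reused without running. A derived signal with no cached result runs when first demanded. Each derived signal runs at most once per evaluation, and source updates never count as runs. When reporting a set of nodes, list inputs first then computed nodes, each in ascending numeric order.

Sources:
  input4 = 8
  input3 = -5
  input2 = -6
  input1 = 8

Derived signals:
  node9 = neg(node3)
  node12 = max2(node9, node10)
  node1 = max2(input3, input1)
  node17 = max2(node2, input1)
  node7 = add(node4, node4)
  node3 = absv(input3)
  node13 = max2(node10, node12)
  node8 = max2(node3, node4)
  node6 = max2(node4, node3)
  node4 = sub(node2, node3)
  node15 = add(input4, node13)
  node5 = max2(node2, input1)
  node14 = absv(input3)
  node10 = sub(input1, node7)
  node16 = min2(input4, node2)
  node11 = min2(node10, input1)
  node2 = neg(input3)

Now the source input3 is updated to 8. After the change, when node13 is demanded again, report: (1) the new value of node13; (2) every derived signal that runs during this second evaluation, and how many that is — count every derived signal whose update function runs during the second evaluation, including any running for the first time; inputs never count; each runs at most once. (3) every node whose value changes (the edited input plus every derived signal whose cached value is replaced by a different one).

First evaluation (everything demanded from the output):
  node2 = neg(-5) = 5
  node3 = absv(-5) = 5
  node4 = sub(5, 5) = 0
  node7 = add(0, 0) = 0
  node9 = neg(5) = -5
  node10 = sub(8, 0) = 8
  node12 = max2(-5, 8) = 8
  node13 = max2(8, 8) = 8

Propagation after the edit:
  node2: runs — input3 -5->8; result -8.
  node3: runs — input3 -5->8; result 8.
  node4: runs — node2 5->-8; node3 5->8; result -16.
  node7: runs — node4 0->-16; node4 0->-16; result -32.
  node9: runs — node3 5->8; result -8.
  node10: runs — node7 0->-32; result 40.
  node12: runs — node9 -5->-8; node10 8->40; result 40.
  node13: runs — node10 8->40; node12 8->40; result 40.

New value of node13: 40.
Derived signals that run: node2, node3, node4, node7, node9, node10, node12, node13 — 8 in total.
Values that change: input3, node2, node3, node4, node7, node9, node10, node12, node13.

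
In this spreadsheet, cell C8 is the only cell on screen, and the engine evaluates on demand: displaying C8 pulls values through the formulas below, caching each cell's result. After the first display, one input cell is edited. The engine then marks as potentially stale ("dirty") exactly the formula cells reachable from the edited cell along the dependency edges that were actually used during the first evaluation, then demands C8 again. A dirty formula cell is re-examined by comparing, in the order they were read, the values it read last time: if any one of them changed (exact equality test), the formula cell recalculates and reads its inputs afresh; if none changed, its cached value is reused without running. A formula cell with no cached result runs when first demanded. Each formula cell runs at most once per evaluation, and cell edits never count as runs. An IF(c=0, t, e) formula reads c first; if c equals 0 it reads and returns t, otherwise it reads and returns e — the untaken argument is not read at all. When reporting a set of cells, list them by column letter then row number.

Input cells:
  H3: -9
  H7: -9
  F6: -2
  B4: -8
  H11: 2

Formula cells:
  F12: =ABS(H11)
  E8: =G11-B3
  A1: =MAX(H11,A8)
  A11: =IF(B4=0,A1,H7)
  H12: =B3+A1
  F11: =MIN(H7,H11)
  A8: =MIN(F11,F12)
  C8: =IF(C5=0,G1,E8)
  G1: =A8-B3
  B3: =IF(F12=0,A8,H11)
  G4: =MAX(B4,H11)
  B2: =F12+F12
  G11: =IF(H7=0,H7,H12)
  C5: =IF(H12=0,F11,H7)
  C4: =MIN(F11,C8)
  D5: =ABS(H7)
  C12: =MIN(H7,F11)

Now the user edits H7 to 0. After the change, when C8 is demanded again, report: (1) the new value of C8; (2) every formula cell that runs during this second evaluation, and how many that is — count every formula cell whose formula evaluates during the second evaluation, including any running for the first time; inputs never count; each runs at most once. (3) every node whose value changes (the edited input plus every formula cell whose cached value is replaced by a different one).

C8 now evaluates to -2.
Run set: A1, A8, C5, C8, F11, G1 (6 run).
Changed values: A8, C5, C8, F11, H7.
The important point: the flipped condition redirects demand; E8, G11 are left stale, never re-checked.

Initial pass — values computed on the first demand:
  F11 = MIN(-9, 2) = -9
  F12 = ABS(2) = 2
  A8 = MIN(-9, 2) = -9
  A1 = MAX(2, -9) = 2
  B3 = IF(F12=0: F12=2 -> else branch H11) = 2
  H12 = 2 + 2 = 4
  C5 = IF(H12=0: H12=4 -> else branch H7) = -9
  G11 = IF(H7=0: H7=-9 -> else branch H12) = 4
  E8 = 4 - 2 = 2
  C8 = IF(C5=0: C5=-9 -> else branch E8) = 2

Second demand — change propagation:
  F11: re-runs because H7 -9->0; new result 0.
  A8: re-runs because F11 -9->0; new result 0.
  A1: re-runs because A8 -9->0; new result 2 (unchanged).
  G1: newly demanded (no cache) — executes and yields -2.
  H12: re-examined; everything it read last time is the same (B3 unchanged, A1 unchanged) — cache 4 kept, no run.
  C5: re-runs because H7 -9->0; new result 0.
  G11: dirty yet unreached — the second evaluation never asks for it.
  E8: dirty yet unreached — the second evaluation never asks for it.
  C8: re-runs because C5 -9->0; new result -2.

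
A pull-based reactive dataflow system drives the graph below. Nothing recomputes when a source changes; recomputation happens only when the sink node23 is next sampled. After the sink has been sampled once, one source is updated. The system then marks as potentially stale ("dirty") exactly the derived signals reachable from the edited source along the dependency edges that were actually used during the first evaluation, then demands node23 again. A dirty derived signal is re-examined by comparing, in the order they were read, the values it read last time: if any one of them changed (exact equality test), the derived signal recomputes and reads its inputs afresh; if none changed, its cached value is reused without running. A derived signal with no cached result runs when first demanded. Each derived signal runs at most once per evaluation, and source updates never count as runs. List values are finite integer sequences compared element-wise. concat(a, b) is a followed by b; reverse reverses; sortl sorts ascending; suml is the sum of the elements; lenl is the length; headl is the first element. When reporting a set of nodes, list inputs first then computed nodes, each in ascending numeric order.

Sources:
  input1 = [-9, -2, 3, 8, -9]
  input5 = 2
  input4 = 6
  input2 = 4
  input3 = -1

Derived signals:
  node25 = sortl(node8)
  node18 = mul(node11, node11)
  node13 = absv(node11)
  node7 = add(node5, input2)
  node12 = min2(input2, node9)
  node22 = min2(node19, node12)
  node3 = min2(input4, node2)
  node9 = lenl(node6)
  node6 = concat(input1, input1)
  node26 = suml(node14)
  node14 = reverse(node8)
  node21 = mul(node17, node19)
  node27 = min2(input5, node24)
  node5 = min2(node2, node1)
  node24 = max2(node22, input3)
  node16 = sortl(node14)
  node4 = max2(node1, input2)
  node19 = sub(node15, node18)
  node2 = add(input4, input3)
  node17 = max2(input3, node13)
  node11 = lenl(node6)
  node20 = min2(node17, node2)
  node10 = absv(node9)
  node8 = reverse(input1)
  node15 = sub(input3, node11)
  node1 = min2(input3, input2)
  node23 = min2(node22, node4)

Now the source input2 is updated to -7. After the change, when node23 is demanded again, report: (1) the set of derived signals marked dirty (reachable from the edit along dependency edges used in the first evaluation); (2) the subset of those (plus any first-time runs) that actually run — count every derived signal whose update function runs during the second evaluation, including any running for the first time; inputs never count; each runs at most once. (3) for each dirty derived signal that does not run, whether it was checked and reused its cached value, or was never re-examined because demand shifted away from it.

Marked dirty: node1, node4, node12, node22, node23.
Derived signals that run: node1, node4, node12, node22, node23 — 5 in total.
Every dirty derived signal ran.

First evaluation (everything demanded from the output):
  node1 = min2(-1, 4) = -1
  node4 = max2(-1, 4) = 4
  node6 = concat([-9, -2, 3, 8, -9], [-9, -2, 3, 8, -9]) = [-9, -2, 3, 8, -9, -9, -2, 3, 8, -9]
  node9 = lenl([-9, -2, 3, 8, -9, -9, -2, 3, 8, -9]) = 10
  node11 = lenl([-9, -2, 3, 8, -9, -9, -2, 3, 8, -9]) = 10
  node12 = min2(4, 10) = 4
  node15 = sub(-1, 10) = -11
  node18 = mul(10, 10) = 100
  node19 = sub(-11, 100) = -111
  node22 = min2(-111, 4) = -111
  node23 = min2(-111, 4) = -111

Propagation after the edit:
  node1: runs — input2 4->-7; result -7.
  node4: runs — node1 -1->-7; input2 4->-7; result -7.
  node12: runs — input2 4->-7; result -7.
  node22: runs — node12 4->-7; result -111 (same value as before).
  node23: runs — node4 4->-7; result -111 (same value as before).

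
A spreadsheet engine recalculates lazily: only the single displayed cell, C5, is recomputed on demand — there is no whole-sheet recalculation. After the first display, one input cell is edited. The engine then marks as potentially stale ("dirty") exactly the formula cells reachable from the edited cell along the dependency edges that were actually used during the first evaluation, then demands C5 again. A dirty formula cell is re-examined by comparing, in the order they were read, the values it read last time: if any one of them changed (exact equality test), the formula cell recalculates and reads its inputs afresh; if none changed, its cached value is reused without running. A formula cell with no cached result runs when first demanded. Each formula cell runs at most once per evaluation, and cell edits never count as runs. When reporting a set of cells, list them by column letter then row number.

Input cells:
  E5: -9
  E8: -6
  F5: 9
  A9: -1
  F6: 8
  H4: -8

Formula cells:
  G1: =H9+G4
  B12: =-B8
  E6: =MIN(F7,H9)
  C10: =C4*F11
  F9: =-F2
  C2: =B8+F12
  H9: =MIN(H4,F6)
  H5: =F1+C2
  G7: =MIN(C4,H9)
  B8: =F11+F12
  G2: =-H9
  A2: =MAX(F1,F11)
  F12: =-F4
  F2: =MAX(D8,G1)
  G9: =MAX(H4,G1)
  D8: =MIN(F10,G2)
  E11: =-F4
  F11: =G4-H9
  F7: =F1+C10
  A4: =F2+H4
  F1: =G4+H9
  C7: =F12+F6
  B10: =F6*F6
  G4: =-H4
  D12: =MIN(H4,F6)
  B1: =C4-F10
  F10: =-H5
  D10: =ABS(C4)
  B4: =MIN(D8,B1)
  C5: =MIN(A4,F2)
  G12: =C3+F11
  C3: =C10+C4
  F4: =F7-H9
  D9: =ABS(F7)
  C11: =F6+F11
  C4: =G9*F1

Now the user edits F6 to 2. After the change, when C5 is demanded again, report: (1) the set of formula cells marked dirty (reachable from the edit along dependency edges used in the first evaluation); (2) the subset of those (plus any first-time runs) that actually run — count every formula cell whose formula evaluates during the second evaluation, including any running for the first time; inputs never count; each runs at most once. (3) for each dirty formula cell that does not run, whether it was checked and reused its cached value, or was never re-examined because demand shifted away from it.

Marked dirty: A4, B8, C2, C4, C5, C10, D8, F1, F2, F4, F7, F10, F11, F12, G1, G2, G9, H5, H9.
Formula cells that run: H9 — 1 in total.
Checked but reused from cache: A4, B8, C2, C4, C5, C10, D8, F1, F2, F4, F7, F10, F11, F12, G1, G2, G9, H5.
Key observation: the change is absorbed at H9 — it re-runs but produces the same value, and the output's value is unchanged.

First evaluation (everything demanded from the output):
  G4 = -(-8) = 8
  H9 = MIN(-8, 8) = -8
  F1 = 8 + -8 = 0
  F11 = 8 - -8 = 16
  G1 = -8 + 8 = 0
  G2 = -(-8) = 8
  G9 = MAX(-8, 0) = 0
  C4 = 0 * 0 = 0
  C10 = 0 * 16 = 0
  F7 = 0 + 0 = 0
  F4 = 0 - -8 = 8
  F12 = -(8) = -8
  B8 = 16 + -8 = 8
  C2 = 8 + -8 = 0
  H5 = 0 + 0 = 0
  F10 = -(0) = 0
  D8 = MIN(0, 8) = 0
  F2 = MAX(0, 0) = 0
  A4 = 0 + -8 = -8
  C5 = MIN(-8, 0) = -8

Propagation after the edit:
  H9: runs — F6 8->2; result -8 (same value as before).
  F1: checked — values it read are unchanged (G4 unchanged, H9 unchanged); reused cached 0 without running.
  F11: checked — values it read are unchanged (G4 unchanged, H9 unchanged); reused cached 16 without running.
  G1: checked — values it read are unchanged (H9 unchanged, G4 unchanged); reused cached 0 without running.
  G2: checked — values it read are unchanged (H9 unchanged); reused cached 8 without running.
  G9: checked — values it read are unchanged (H4 unchanged, G1 unchanged); reused cached 0 without running.
  C4: checked — values it read are unchanged (G9 unchanged, F1 unchanged); reused cached 0 without running.
  C10: checked — values it read are unchanged (C4 unchanged, F11 unchanged); reused cached 0 without running.
  F7: checked — values it read are unchanged (F1 unchanged, C10 unchanged); reused cached 0 without running.
  F4: checked — values it read are unchanged (F7 unchanged, H9 unchanged); reused cached 8 without running.
  F12: checked — values it read are unchanged (F4 unchanged); reused cached -8 without running.
  B8: checked — values it read are unchanged (F11 unchanged, F12 unchanged); reused cached 8 without running.
  C2: checked — values it read are unchanged (B8 unchanged, F12 unchanged); reused cached 0 without running.
  H5: checked — values it read are unchanged (F1 unchanged, C2 unchanged); reused cached 0 without running.
  F10: checked — values it read are unchanged (H5 unchanged); reused cached 0 without running.
  D8: checked — values it read are unchanged (F10 unchanged, G2 unchanged); reused cached 0 without running.
  F2: checked — values it read are unchanged (D8 unchanged, G1 unchanged); reused cached 0 without running.
  A4: checked — values it read are unchanged (F2 unchanged, H4 unchanged); reused cached -8 without running.
  C5: checked — values it read are unchanged (A4 unchanged, F2 unchanged); reused cached -8 without running.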